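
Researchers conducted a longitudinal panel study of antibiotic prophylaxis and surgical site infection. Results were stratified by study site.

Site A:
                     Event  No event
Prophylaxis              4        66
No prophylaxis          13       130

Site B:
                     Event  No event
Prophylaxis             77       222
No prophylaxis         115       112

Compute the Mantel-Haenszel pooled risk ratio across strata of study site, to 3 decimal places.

0.516

RR_MH = Σ(aᵢ·n₀ᵢ/nᵢ) / Σ(cᵢ·n₁ᵢ/nᵢ), with n₁ᵢ = aᵢ+bᵢ (exposed), n₀ᵢ = cᵢ+dᵢ (unexposed), nᵢ = n₁ᵢ+n₀ᵢ.
Stratum 1 (Site A): n₁ = 70, n₀ = 143, n = 213; a·n₀/n = 4·143/213 = 2.6854; c·n₁/n = 13·70/213 = 4.2723
Stratum 2 (Site B): n₁ = 299, n₀ = 227, n = 526; a·n₀/n = 77·227/526 = 33.2300; c·n₁/n = 115·299/526 = 65.3707
RR_MH = (2.6854 + 33.2300) / (4.2723 + 65.3707) = 35.9155 / 69.6430 = 0.51571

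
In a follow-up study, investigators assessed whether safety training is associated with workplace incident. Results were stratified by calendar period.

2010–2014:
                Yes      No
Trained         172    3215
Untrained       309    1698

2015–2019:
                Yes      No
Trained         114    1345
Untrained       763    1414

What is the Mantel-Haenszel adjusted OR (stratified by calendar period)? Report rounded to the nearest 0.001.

OR_MH = Σ(aᵢdᵢ/nᵢ) / Σ(bᵢcᵢ/nᵢ), where nᵢ is the stratum total.
Stratum 1 (2010–2014): n = 5394; a·d/n = 172·1698/5394 = 54.1446; b·c/n = 3215·309/5394 = 184.1741
Stratum 2 (2015–2019): n = 3636; a·d/n = 114·1414/3636 = 44.3333; b·c/n = 1345·763/3636 = 282.2428
OR_MH = (54.1446 + 44.3333) / (184.1741 + 282.2428) = 98.4779 / 466.4169 = 0.21114

0.211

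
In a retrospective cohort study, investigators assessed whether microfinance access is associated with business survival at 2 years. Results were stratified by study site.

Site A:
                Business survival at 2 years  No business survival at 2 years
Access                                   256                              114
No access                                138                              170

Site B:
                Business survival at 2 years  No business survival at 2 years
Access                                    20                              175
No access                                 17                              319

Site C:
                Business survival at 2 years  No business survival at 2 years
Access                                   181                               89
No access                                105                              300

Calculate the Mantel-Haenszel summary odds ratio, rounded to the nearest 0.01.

OR_MH = Σ(aᵢdᵢ/nᵢ) / Σ(bᵢcᵢ/nᵢ), where nᵢ is the stratum total.
Stratum 1 (Site A): n = 678; a·d/n = 256·170/678 = 64.1888; b·c/n = 114·138/678 = 23.2035
Stratum 2 (Site B): n = 531; a·d/n = 20·319/531 = 12.0151; b·c/n = 175·17/531 = 5.6026
Stratum 3 (Site C): n = 675; a·d/n = 181·300/675 = 80.4444; b·c/n = 89·105/675 = 13.8444
OR_MH = (64.1888 + 12.0151 + 80.4444) / (23.2035 + 5.6026 + 13.8444) = 156.6483 / 42.6506 = 3.67283

3.67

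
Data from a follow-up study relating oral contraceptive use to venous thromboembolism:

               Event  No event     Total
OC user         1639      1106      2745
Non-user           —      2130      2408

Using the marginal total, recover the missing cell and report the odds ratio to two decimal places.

The missing cell is in the unexposed row: 2408 − 2130 = 278.
So a = 1639, b = 1106, c = 278, d = 2130.
OR = (a·d)/(b·c) = (1639 × 2130) / (1106 × 278) = 3491070 / 307468 = 11.35425

11.35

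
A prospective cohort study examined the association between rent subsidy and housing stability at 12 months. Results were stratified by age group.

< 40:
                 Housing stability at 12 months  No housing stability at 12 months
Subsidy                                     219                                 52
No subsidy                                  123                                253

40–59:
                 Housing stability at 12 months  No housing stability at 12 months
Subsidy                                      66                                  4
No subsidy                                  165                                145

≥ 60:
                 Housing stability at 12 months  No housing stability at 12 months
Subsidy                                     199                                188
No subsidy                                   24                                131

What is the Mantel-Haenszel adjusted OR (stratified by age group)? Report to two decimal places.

OR_MH = Σ(aᵢdᵢ/nᵢ) / Σ(bᵢcᵢ/nᵢ), where nᵢ is the stratum total.
Stratum 1 (< 40): n = 647; a·d/n = 219·253/647 = 85.6368; b·c/n = 52·123/647 = 9.8856
Stratum 2 (40–59): n = 380; a·d/n = 66·145/380 = 25.1842; b·c/n = 4·165/380 = 1.7368
Stratum 3 (≥ 60): n = 542; a·d/n = 199·131/542 = 48.0978; b·c/n = 188·24/542 = 8.3247
OR_MH = (85.6368 + 25.1842 + 48.0978) / (9.8856 + 1.7368 + 8.3247) = 158.9188 / 19.9472 = 7.96698

7.97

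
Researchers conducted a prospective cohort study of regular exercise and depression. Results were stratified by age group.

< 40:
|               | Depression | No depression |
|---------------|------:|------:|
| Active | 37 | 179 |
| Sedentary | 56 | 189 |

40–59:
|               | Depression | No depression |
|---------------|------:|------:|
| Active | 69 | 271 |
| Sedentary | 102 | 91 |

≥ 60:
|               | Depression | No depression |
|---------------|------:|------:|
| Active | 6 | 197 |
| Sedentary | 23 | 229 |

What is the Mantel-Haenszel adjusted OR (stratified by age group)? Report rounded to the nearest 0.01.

0.36

OR_MH = Σ(aᵢdᵢ/nᵢ) / Σ(bᵢcᵢ/nᵢ), where nᵢ is the stratum total.
Stratum 1 (< 40): n = 461; a·d/n = 37·189/461 = 15.1692; b·c/n = 179·56/461 = 21.7440
Stratum 2 (40–59): n = 533; a·d/n = 69·91/533 = 11.7805; b·c/n = 271·102/533 = 51.8612
Stratum 3 (≥ 60): n = 455; a·d/n = 6·229/455 = 3.0198; b·c/n = 197·23/455 = 9.9582
OR_MH = (15.1692 + 11.7805 + 3.0198) / (21.7440 + 51.8612 + 9.9582) = 29.9695 / 83.5634 = 0.35864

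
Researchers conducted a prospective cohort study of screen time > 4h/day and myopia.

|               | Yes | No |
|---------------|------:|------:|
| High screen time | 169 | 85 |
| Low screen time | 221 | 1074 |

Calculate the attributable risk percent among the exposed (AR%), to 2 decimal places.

74.35

Cells: a = 169, b = 85, c = 221, d = 1074.
Risk in exposed = 169/254 = 0.66535; risk in unexposed = 221/1295 = 0.17066.
RR = 0.66535/0.17066 = 3.89880
AR% = (RR − 1)/RR × 100 = (3.89880 − 1)/3.89880 × 100 = 74.3511%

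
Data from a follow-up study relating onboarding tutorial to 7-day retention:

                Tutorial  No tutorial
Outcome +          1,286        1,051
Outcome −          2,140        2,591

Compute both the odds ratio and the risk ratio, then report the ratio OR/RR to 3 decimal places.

Reading the table with exposure as columns: a = 1286 (Tutorial, case), b = 2140 (Tutorial, non-case), c = 1051 (No tutorial, case), d = 2591.
OR = (1286·2591)/(2140·1051) = 3332026/2249140 = 1.48147
Risk in exposed = 1286/3426 = 0.37536; risk in unexposed = 1051/3642 = 0.28858; RR = 1.30074
OR/RR = 1.48147 / 1.30074 = 1.13894
The outcome is not rare, so the OR lies further from 1 than the RR.

1.139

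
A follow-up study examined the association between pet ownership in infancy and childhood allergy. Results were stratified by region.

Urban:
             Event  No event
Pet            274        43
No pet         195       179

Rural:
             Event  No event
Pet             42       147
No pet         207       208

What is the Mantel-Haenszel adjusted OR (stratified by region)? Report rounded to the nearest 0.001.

1.367

OR_MH = Σ(aᵢdᵢ/nᵢ) / Σ(bᵢcᵢ/nᵢ), where nᵢ is the stratum total.
Stratum 1 (Urban): n = 691; a·d/n = 274·179/691 = 70.9783; b·c/n = 43·195/691 = 12.1346
Stratum 2 (Rural): n = 604; a·d/n = 42·208/604 = 14.4636; b·c/n = 147·207/604 = 50.3791
OR_MH = (70.9783 + 14.4636) / (12.1346 + 50.3791) = 85.4419 / 62.5137 = 1.36677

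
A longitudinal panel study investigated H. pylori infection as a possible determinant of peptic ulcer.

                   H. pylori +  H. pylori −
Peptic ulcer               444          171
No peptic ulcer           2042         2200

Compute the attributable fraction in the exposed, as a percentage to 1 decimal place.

59.6

Reading the table with exposure as columns: a = 444 (H. pylori +, case), b = 2042 (H. pylori +, non-case), c = 171 (H. pylori −, case), d = 2200.
Risk in exposed = 444/2486 = 0.17860; risk in unexposed = 171/2371 = 0.07212.
RR = 0.17860/0.07212 = 2.47638
AR% = (RR − 1)/RR × 100 = (2.47638 − 1)/2.47638 × 100 = 59.6185%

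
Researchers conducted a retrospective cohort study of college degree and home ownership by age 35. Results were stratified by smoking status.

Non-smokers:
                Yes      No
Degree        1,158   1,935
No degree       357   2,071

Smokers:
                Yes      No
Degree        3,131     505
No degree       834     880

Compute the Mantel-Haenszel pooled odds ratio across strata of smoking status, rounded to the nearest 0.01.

4.66

OR_MH = Σ(aᵢdᵢ/nᵢ) / Σ(bᵢcᵢ/nᵢ), where nᵢ is the stratum total.
Stratum 1 (Non-smokers): n = 5521; a·d/n = 1158·2071/5521 = 434.3811; b·c/n = 1935·357/5521 = 125.1214
Stratum 2 (Smokers): n = 5350; a·d/n = 3131·880/5350 = 515.0056; b·c/n = 505·834/5350 = 78.7234
OR_MH = (434.3811 + 515.0056) / (125.1214 + 78.7234) = 949.3867 / 203.8447 = 4.65740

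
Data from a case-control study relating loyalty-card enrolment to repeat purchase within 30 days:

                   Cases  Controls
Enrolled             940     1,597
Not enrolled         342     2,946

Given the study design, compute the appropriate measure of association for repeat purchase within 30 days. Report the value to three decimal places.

Cells: a = 940, b = 1597, c = 342, d = 2946.
This is a case-control study: participants were sampled on outcome status, so risks in the source population cannot be estimated directly — relative risk is not valid here. The odds ratio is the appropriate measure.
OR = (a·d)/(b·c) = (940 × 2946) / (1597 × 342) = 2769240 / 546174 = 5.07025

5.070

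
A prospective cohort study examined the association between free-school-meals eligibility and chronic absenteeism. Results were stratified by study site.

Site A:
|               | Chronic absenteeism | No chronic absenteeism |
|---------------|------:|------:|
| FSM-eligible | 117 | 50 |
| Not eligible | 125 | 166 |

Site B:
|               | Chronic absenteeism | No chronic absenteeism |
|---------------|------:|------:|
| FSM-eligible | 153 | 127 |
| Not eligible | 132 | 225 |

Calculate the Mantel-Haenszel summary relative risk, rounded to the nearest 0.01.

1.55

RR_MH = Σ(aᵢ·n₀ᵢ/nᵢ) / Σ(cᵢ·n₁ᵢ/nᵢ), with n₁ᵢ = aᵢ+bᵢ (exposed), n₀ᵢ = cᵢ+dᵢ (unexposed), nᵢ = n₁ᵢ+n₀ᵢ.
Stratum 1 (Site A): n₁ = 167, n₀ = 291, n = 458; a·n₀/n = 117·291/458 = 74.3384; c·n₁/n = 125·167/458 = 45.5786
Stratum 2 (Site B): n₁ = 280, n₀ = 357, n = 637; a·n₀/n = 153·357/637 = 85.7473; c·n₁/n = 132·280/637 = 58.0220
RR_MH = (74.3384 + 85.7473) / (45.5786 + 58.0220) = 160.0857 / 103.6006 = 1.54522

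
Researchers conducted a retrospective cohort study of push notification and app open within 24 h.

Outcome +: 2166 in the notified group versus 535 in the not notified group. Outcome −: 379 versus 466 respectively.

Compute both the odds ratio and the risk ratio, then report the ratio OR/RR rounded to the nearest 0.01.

From the description: a = 2166, b = 379, c = 535, d = 466.
OR = (2166·466)/(379·535) = 1009356/202765 = 4.97796
Risk in exposed = 2166/2545 = 0.85108; risk in unexposed = 535/1001 = 0.53447; RR = 1.59240
OR/RR = 4.97796 / 1.59240 = 3.12608
The outcome is not rare, so the OR lies further from 1 than the RR.

3.13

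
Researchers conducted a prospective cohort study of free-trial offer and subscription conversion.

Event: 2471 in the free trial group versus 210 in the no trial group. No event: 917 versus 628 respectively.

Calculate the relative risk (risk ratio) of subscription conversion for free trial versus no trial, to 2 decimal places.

From the description: a = 2471, b = 917, c = 210, d = 628.
Risk in exposed = 2471/3388 = 0.72934; risk in unexposed = 210/838 = 0.25060.
RR = 0.72934 / 0.25060 = 2.91041
The risk among the exposed is 2.91 times that among the unexposed.

2.91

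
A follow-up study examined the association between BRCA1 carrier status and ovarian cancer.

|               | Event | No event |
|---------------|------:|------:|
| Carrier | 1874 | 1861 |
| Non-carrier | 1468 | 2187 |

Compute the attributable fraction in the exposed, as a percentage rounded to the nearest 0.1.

Cells: a = 1874, b = 1861, c = 1468, d = 2187.
Risk in exposed = 1874/3735 = 0.50174; risk in unexposed = 1468/3655 = 0.40164.
RR = 0.50174/0.40164 = 1.24922
AR% = (RR − 1)/RR × 100 = (1.24922 − 1)/1.24922 × 100 = 19.9503%

20.0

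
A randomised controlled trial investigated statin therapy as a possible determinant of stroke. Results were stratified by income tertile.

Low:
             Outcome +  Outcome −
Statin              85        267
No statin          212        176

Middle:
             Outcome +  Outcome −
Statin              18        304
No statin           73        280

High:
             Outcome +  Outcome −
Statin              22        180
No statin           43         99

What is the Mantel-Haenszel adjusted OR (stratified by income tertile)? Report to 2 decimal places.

OR_MH = Σ(aᵢdᵢ/nᵢ) / Σ(bᵢcᵢ/nᵢ), where nᵢ is the stratum total.
Stratum 1 (Low): n = 740; a·d/n = 85·176/740 = 20.2162; b·c/n = 267·212/740 = 76.4919
Stratum 2 (Middle): n = 675; a·d/n = 18·280/675 = 7.4667; b·c/n = 304·73/675 = 32.8770
Stratum 3 (High): n = 344; a·d/n = 22·99/344 = 6.3314; b·c/n = 180·43/344 = 22.5000
OR_MH = (20.2162 + 7.4667 + 6.3314) / (76.4919 + 32.8770 + 22.5000) = 34.0143 / 131.8689 = 0.25794

0.26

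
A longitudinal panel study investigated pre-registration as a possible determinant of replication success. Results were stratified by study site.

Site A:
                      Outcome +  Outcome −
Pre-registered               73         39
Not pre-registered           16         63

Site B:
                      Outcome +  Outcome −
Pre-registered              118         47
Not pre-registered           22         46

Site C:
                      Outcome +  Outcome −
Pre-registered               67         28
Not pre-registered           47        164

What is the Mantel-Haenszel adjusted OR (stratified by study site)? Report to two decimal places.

6.94

OR_MH = Σ(aᵢdᵢ/nᵢ) / Σ(bᵢcᵢ/nᵢ), where nᵢ is the stratum total.
Stratum 1 (Site A): n = 191; a·d/n = 73·63/191 = 24.0785; b·c/n = 39·16/191 = 3.2670
Stratum 2 (Site B): n = 233; a·d/n = 118·46/233 = 23.2961; b·c/n = 47·22/233 = 4.4378
Stratum 3 (Site C): n = 306; a·d/n = 67·164/306 = 35.9085; b·c/n = 28·47/306 = 4.3007
OR_MH = (24.0785 + 23.2961 + 35.9085) / (3.2670 + 4.4378 + 4.3007) = 83.2832 / 12.0054 = 6.93712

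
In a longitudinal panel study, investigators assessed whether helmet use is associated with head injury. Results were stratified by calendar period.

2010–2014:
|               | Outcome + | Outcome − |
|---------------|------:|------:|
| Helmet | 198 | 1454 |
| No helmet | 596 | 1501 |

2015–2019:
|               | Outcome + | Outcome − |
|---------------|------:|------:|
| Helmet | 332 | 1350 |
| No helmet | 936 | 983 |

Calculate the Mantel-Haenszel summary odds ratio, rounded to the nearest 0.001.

0.292

OR_MH = Σ(aᵢdᵢ/nᵢ) / Σ(bᵢcᵢ/nᵢ), where nᵢ is the stratum total.
Stratum 1 (2010–2014): n = 3749; a·d/n = 198·1501/3749 = 79.2739; b·c/n = 1454·596/3749 = 231.1507
Stratum 2 (2015–2019): n = 3601; a·d/n = 332·983/3601 = 90.6293; b·c/n = 1350·936/3601 = 350.9025
OR_MH = (79.2739 + 90.6293) / (231.1507 + 350.9025) = 169.9032 / 582.0532 = 0.29190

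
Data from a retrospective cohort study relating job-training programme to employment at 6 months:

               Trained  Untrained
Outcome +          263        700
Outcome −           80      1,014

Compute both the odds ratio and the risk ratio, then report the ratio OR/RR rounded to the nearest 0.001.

Reading the table with exposure as columns: a = 263 (Trained, case), b = 80 (Trained, non-case), c = 700 (Untrained, case), d = 1014.
OR = (263·1014)/(80·700) = 266682/56000 = 4.76218
Risk in exposed = 263/343 = 0.76676; risk in unexposed = 700/1714 = 0.40840; RR = 1.87748
OR/RR = 4.76218 / 1.87748 = 2.53648
The outcome is not rare, so the OR lies further from 1 than the RR.

2.536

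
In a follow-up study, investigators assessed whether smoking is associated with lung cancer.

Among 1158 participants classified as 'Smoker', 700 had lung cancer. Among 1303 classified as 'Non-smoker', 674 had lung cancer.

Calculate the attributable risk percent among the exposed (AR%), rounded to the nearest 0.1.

From the description: a = 700, b = 458, c = 674, d = 629.
Risk in exposed = 700/1158 = 0.60449; risk in unexposed = 674/1303 = 0.51727.
RR = 0.60449/0.51727 = 1.16862
AR% = (RR − 1)/RR × 100 = (1.16862 − 1)/1.16862 × 100 = 14.4291%

14.4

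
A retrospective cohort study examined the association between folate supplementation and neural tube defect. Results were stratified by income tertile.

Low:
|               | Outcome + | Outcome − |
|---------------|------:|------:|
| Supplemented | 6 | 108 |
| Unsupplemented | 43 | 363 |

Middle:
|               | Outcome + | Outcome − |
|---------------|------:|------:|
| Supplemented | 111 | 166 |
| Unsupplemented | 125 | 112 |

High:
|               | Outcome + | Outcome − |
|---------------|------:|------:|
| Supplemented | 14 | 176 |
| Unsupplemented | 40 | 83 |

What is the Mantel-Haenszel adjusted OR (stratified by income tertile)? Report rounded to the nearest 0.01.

OR_MH = Σ(aᵢdᵢ/nᵢ) / Σ(bᵢcᵢ/nᵢ), where nᵢ is the stratum total.
Stratum 1 (Low): n = 520; a·d/n = 6·363/520 = 4.1885; b·c/n = 108·43/520 = 8.9308
Stratum 2 (Middle): n = 514; a·d/n = 111·112/514 = 24.1868; b·c/n = 166·125/514 = 40.3696
Stratum 3 (High): n = 313; a·d/n = 14·83/313 = 3.7125; b·c/n = 176·40/313 = 22.4920
OR_MH = (4.1885 + 24.1868 + 3.7125) / (8.9308 + 40.3696 + 22.4920) = 32.0877 / 71.7924 = 0.44695

0.45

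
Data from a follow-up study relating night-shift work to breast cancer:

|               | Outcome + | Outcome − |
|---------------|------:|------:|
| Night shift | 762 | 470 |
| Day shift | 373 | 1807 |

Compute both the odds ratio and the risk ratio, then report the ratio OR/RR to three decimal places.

2.173

Cells: a = 762, b = 470, c = 373, d = 1807.
OR = (762·1807)/(470·373) = 1376934/175310 = 7.85428
Risk in exposed = 762/1232 = 0.61851; risk in unexposed = 373/2180 = 0.17110; RR = 3.61486
OR/RR = 7.85428 / 3.61486 = 2.17277
The outcome is not rare, so the OR lies further from 1 than the RR.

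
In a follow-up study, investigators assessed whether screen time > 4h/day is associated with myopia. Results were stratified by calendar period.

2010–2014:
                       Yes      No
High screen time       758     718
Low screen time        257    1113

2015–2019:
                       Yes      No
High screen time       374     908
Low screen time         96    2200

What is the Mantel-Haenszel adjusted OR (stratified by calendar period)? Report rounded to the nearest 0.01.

OR_MH = Σ(aᵢdᵢ/nᵢ) / Σ(bᵢcᵢ/nᵢ), where nᵢ is the stratum total.
Stratum 1 (2010–2014): n = 2846; a·d/n = 758·1113/2846 = 296.4350; b·c/n = 718·257/2846 = 64.8370
Stratum 2 (2015–2019): n = 3578; a·d/n = 374·2200/3578 = 229.9609; b·c/n = 908·96/3578 = 24.3622
OR_MH = (296.4350 + 229.9609) / (64.8370 + 24.3622) = 526.3959 / 89.1992 = 5.90135

5.90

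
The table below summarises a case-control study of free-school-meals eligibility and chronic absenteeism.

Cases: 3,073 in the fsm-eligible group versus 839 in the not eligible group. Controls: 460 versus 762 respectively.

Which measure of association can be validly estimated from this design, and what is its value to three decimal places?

From the description: a = 3073, b = 460, c = 839, d = 762.
This is a case-control study: participants were sampled on outcome status, so risks in the source population cannot be estimated directly — relative risk is not valid here. The odds ratio is the appropriate measure.
OR = (a·d)/(b·c) = (3073 × 762) / (460 × 839) = 2341626 / 385940 = 6.06733

6.067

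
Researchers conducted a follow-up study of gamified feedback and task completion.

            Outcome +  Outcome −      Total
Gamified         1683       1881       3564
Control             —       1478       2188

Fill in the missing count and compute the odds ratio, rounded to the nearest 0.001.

1.863

The missing cell is in the unexposed row: 2188 − 1478 = 710.
So a = 1683, b = 1881, c = 710, d = 1478.
OR = (a·d)/(b·c) = (1683 × 1478) / (1881 × 710) = 2487474 / 1335510 = 1.86256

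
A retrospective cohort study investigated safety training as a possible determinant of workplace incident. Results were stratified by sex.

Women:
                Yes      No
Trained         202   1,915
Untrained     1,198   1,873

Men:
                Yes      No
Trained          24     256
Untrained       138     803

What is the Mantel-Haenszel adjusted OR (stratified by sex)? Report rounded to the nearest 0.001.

0.188

OR_MH = Σ(aᵢdᵢ/nᵢ) / Σ(bᵢcᵢ/nᵢ), where nᵢ is the stratum total.
Stratum 1 (Women): n = 5188; a·d/n = 202·1873/5188 = 72.9271; b·c/n = 1915·1198/5188 = 442.2070
Stratum 2 (Men): n = 1221; a·d/n = 24·803/1221 = 15.7838; b·c/n = 256·138/1221 = 28.9337
OR_MH = (72.9271 + 15.7838) / (442.2070 + 28.9337) = 88.7109 / 471.1407 = 0.18829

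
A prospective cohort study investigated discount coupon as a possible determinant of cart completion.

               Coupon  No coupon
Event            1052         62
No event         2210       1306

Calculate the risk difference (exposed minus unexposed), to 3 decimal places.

Reading the table with exposure as columns: a = 1052 (Coupon, case), b = 2210 (Coupon, non-case), c = 62 (No coupon, case), d = 1306.
Risk in exposed = 1052/3262 = 0.322502; risk in unexposed = 62/1368 = 0.045322.
Risk difference = 0.322502 − 0.045322 = 0.277180

0.277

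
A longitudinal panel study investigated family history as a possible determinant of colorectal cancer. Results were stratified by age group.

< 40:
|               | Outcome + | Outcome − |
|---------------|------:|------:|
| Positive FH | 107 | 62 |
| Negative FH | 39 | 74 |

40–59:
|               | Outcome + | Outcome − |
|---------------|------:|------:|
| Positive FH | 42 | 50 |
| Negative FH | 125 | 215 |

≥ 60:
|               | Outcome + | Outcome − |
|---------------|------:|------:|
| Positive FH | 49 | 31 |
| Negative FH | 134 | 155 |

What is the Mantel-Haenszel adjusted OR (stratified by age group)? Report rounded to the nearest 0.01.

2.03

OR_MH = Σ(aᵢdᵢ/nᵢ) / Σ(bᵢcᵢ/nᵢ), where nᵢ is the stratum total.
Stratum 1 (< 40): n = 282; a·d/n = 107·74/282 = 28.0780; b·c/n = 62·39/282 = 8.5745
Stratum 2 (40–59): n = 432; a·d/n = 42·215/432 = 20.9028; b·c/n = 50·125/432 = 14.4676
Stratum 3 (≥ 60): n = 369; a·d/n = 49·155/369 = 20.5827; b·c/n = 31·134/369 = 11.2575
OR_MH = (28.0780 + 20.9028 + 20.5827) / (8.5745 + 14.4676 + 11.2575) = 69.5634 / 34.2995 = 2.02812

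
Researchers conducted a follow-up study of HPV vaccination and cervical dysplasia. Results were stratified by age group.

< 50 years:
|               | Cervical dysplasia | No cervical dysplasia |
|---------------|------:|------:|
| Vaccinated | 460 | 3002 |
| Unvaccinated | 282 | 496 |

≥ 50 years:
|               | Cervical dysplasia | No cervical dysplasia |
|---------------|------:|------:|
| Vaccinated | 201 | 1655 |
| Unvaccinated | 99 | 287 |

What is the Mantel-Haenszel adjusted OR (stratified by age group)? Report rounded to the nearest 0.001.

0.292

OR_MH = Σ(aᵢdᵢ/nᵢ) / Σ(bᵢcᵢ/nᵢ), where nᵢ is the stratum total.
Stratum 1 (< 50 years): n = 4240; a·d/n = 460·496/4240 = 53.8113; b·c/n = 3002·282/4240 = 199.6613
Stratum 2 (≥ 50 years): n = 2242; a·d/n = 201·287/2242 = 25.7302; b·c/n = 1655·99/2242 = 73.0798
OR_MH = (53.8113 + 25.7302) / (199.6613 + 73.0798) = 79.5415 / 272.7412 = 0.29164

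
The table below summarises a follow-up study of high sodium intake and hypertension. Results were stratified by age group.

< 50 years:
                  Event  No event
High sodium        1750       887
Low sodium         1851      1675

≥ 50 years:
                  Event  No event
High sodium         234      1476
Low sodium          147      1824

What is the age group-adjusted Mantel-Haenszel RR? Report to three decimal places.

1.309

RR_MH = Σ(aᵢ·n₀ᵢ/nᵢ) / Σ(cᵢ·n₁ᵢ/nᵢ), with n₁ᵢ = aᵢ+bᵢ (exposed), n₀ᵢ = cᵢ+dᵢ (unexposed), nᵢ = n₁ᵢ+n₀ᵢ.
Stratum 1 (< 50 years): n₁ = 2637, n₀ = 3526, n = 6163; a·n₀/n = 1750·3526/6163 = 1001.2169; c·n₁/n = 1851·2637/6163 = 791.9985
Stratum 2 (≥ 50 years): n₁ = 1710, n₀ = 1971, n = 3681; a·n₀/n = 234·1971/3681 = 125.2958; c·n₁/n = 147·1710/3681 = 68.2885
RR_MH = (1001.2169 + 125.2958) / (791.9985 + 68.2885) = 1126.5128 / 860.2870 = 1.30946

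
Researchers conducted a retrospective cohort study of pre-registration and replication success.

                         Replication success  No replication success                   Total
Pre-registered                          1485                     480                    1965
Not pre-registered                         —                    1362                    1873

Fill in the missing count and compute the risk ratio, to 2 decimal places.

2.77

The missing cell is in the unexposed row: 1873 − 1362 = 511.
So a = 1485, b = 480, c = 511, d = 1362.
RR = [a/(a+b)] / [c/(c+d)] = (1485/1965) / (511/1873) = 0.75573/0.27282 = 2.77001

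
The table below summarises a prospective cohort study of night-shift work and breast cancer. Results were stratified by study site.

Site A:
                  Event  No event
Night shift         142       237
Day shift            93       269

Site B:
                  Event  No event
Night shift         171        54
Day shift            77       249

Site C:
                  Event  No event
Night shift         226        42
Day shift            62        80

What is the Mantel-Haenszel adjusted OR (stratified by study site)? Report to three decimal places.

3.962

OR_MH = Σ(aᵢdᵢ/nᵢ) / Σ(bᵢcᵢ/nᵢ), where nᵢ is the stratum total.
Stratum 1 (Site A): n = 741; a·d/n = 142·269/741 = 51.5493; b·c/n = 237·93/741 = 29.7449
Stratum 2 (Site B): n = 551; a·d/n = 171·249/551 = 77.2759; b·c/n = 54·77/551 = 7.5463
Stratum 3 (Site C): n = 410; a·d/n = 226·80/410 = 44.0976; b·c/n = 42·62/410 = 6.3512
OR_MH = (51.5493 + 77.2759 + 44.0976) / (29.7449 + 7.5463 + 6.3512) = 172.9227 / 43.6424 = 3.96226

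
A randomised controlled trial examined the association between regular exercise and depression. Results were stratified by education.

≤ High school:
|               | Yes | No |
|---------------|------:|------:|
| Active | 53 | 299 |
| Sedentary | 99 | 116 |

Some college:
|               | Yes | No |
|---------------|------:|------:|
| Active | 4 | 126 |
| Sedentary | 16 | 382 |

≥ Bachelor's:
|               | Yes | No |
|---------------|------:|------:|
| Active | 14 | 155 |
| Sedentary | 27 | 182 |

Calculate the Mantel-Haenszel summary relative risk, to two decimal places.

RR_MH = Σ(aᵢ·n₀ᵢ/nᵢ) / Σ(cᵢ·n₁ᵢ/nᵢ), with n₁ᵢ = aᵢ+bᵢ (exposed), n₀ᵢ = cᵢ+dᵢ (unexposed), nᵢ = n₁ᵢ+n₀ᵢ.
Stratum 1 (≤ High school): n₁ = 352, n₀ = 215, n = 567; a·n₀/n = 53·215/567 = 20.0970; c·n₁/n = 99·352/567 = 61.4603
Stratum 2 (Some college): n₁ = 130, n₀ = 398, n = 528; a·n₀/n = 4·398/528 = 3.0152; c·n₁/n = 16·130/528 = 3.9394
Stratum 3 (≥ Bachelor's): n₁ = 169, n₀ = 209, n = 378; a·n₀/n = 14·209/378 = 7.7407; c·n₁/n = 27·169/378 = 12.0714
RR_MH = (20.0970 + 3.0152 + 7.7407) / (61.4603 + 3.9394 + 12.0714) = 30.8529 / 77.4711 = 0.39825

0.40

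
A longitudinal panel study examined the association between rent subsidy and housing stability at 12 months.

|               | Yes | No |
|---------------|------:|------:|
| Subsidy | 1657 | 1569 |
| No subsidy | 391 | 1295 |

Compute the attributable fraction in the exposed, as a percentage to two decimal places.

54.85

Cells: a = 1657, b = 1569, c = 391, d = 1295.
Risk in exposed = 1657/3226 = 0.51364; risk in unexposed = 391/1686 = 0.23191.
RR = 0.51364/0.23191 = 2.21482
AR% = (RR − 1)/RR × 100 = (2.21482 − 1)/2.21482 × 100 = 54.8497%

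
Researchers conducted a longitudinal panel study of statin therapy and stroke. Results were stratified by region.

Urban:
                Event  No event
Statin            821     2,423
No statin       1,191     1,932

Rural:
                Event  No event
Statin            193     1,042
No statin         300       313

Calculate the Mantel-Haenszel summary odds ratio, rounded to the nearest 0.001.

OR_MH = Σ(aᵢdᵢ/nᵢ) / Σ(bᵢcᵢ/nᵢ), where nᵢ is the stratum total.
Stratum 1 (Urban): n = 6367; a·d/n = 821·1932/6367 = 249.1239; b·c/n = 2423·1191/6367 = 453.2422
Stratum 2 (Rural): n = 1848; a·d/n = 193·313/1848 = 32.6889; b·c/n = 1042·300/1848 = 169.1558
OR_MH = (249.1239 + 32.6889) / (453.2422 + 169.1558) = 281.8128 / 622.3980 = 0.45279

0.453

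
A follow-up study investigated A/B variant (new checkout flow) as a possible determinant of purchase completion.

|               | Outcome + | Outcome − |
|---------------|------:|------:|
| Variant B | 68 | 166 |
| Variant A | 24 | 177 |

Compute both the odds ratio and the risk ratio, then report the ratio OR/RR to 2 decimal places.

1.24

Cells: a = 68, b = 166, c = 24, d = 177.
OR = (68·177)/(166·24) = 12036/3984 = 3.02108
Risk in exposed = 68/234 = 0.29060; risk in unexposed = 24/201 = 0.11940; RR = 2.43376
OR/RR = 3.02108 / 2.43376 = 1.24132
The outcome is not rare, so the OR lies further from 1 than the RR.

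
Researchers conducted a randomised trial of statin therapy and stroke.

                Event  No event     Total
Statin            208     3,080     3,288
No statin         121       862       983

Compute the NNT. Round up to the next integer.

Risk in treated group = 208/3288 = 0.06326; risk in control = 121/983 = 0.12309.
Absolute risk reduction = 0.12309 − 0.06326 = 0.05983
NNT = 1 / ARR = 1 / 0.05983 = 16.713 → round up → 17

17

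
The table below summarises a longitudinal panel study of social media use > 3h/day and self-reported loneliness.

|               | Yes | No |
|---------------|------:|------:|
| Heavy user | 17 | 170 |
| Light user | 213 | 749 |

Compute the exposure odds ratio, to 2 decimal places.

Cells: a = 17, b = 170, c = 213, d = 749.
OR = (a·d)/(b·c) = (17 × 749) / (170 × 213) = 12733 / 36210 = 0.35164
Exposure is associated with lower odds of self-reported loneliness (OR = 0.35 < 1).

0.35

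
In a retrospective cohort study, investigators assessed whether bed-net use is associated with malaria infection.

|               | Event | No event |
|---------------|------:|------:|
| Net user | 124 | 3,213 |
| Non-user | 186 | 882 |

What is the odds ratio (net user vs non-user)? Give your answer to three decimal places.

Cells: a = 124, b = 3213, c = 186, d = 882.
OR = (a·d)/(b·c) = (124 × 882) / (3213 × 186) = 109368 / 597618 = 0.18301
Exposure is associated with lower odds of malaria infection (OR = 0.18 < 1).

0.183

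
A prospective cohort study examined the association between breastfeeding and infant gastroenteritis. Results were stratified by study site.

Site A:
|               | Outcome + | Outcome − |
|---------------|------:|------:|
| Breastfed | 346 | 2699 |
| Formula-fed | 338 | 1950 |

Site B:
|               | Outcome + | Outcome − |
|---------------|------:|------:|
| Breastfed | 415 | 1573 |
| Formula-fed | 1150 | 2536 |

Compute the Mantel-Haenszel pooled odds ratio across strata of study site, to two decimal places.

0.64

OR_MH = Σ(aᵢdᵢ/nᵢ) / Σ(bᵢcᵢ/nᵢ), where nᵢ is the stratum total.
Stratum 1 (Site A): n = 5333; a·d/n = 346·1950/5333 = 126.5142; b·c/n = 2699·338/5333 = 171.0598
Stratum 2 (Site B): n = 5674; a·d/n = 415·2536/5674 = 185.4847; b·c/n = 1573·1150/5674 = 318.8139
OR_MH = (126.5142 + 185.4847) / (171.0598 + 318.8139) = 311.9988 / 489.8737 = 0.63690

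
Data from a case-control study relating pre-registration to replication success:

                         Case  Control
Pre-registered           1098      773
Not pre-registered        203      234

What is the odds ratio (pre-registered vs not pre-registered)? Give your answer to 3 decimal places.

1.637

Cells: a = 1098, b = 773, c = 203, d = 234.
OR = (a·d)/(b·c) = (1098 × 234) / (773 × 203) = 256932 / 156919 = 1.63735
The odds of replication success are about 1.64 times as high in the pre-registered group.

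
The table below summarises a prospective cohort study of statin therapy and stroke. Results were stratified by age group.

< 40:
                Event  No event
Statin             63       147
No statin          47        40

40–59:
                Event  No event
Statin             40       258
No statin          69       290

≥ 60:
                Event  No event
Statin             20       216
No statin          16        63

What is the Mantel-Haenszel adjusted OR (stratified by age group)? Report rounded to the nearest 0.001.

OR_MH = Σ(aᵢdᵢ/nᵢ) / Σ(bᵢcᵢ/nᵢ), where nᵢ is the stratum total.
Stratum 1 (< 40): n = 297; a·d/n = 63·40/297 = 8.4848; b·c/n = 147·47/297 = 23.2626
Stratum 2 (40–59): n = 657; a·d/n = 40·290/657 = 17.6560; b·c/n = 258·69/657 = 27.0959
Stratum 3 (≥ 60): n = 315; a·d/n = 20·63/315 = 4.0000; b·c/n = 216·16/315 = 10.9714
OR_MH = (8.4848 + 17.6560 + 4.0000) / (23.2626 + 27.0959 + 10.9714) = 30.1409 / 61.3299 = 0.49145

0.491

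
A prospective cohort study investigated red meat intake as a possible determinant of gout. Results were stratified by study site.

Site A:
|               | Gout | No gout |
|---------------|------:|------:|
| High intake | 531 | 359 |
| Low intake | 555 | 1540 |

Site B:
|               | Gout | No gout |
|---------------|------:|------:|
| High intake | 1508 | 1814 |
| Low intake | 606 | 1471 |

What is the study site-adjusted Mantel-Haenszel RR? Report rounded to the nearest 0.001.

1.770

RR_MH = Σ(aᵢ·n₀ᵢ/nᵢ) / Σ(cᵢ·n₁ᵢ/nᵢ), with n₁ᵢ = aᵢ+bᵢ (exposed), n₀ᵢ = cᵢ+dᵢ (unexposed), nᵢ = n₁ᵢ+n₀ᵢ.
Stratum 1 (Site A): n₁ = 890, n₀ = 2095, n = 2985; a·n₀/n = 531·2095/2985 = 372.6784; c·n₁/n = 555·890/2985 = 165.4774
Stratum 2 (Site B): n₁ = 3322, n₀ = 2077, n = 5399; a·n₀/n = 1508·2077/5399 = 580.1289; c·n₁/n = 606·3322/5399 = 372.8713
RR_MH = (372.6784 + 580.1289) / (165.4774 + 372.8713) = 952.8073 / 538.3487 = 1.76987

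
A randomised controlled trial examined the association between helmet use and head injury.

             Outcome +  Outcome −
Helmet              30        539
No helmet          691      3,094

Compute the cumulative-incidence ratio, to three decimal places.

0.289

Cells: a = 30, b = 539, c = 691, d = 3094.
Risk in exposed = 30/569 = 0.05272; risk in unexposed = 691/3785 = 0.18256.
RR = 0.05272 / 0.18256 = 0.28880
The risk is 71% lower among the exposed than among the unexposed.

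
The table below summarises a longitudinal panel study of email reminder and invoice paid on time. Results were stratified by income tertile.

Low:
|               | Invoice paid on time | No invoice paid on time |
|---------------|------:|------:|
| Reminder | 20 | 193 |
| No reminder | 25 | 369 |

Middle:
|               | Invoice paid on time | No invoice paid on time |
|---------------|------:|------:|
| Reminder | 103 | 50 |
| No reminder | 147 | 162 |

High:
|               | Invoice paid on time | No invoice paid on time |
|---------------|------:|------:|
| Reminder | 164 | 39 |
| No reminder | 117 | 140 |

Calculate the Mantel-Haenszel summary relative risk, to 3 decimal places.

RR_MH = Σ(aᵢ·n₀ᵢ/nᵢ) / Σ(cᵢ·n₁ᵢ/nᵢ), with n₁ᵢ = aᵢ+bᵢ (exposed), n₀ᵢ = cᵢ+dᵢ (unexposed), nᵢ = n₁ᵢ+n₀ᵢ.
Stratum 1 (Low): n₁ = 213, n₀ = 394, n = 607; a·n₀/n = 20·394/607 = 12.9819; c·n₁/n = 25·213/607 = 8.7727
Stratum 2 (Middle): n₁ = 153, n₀ = 309, n = 462; a·n₀/n = 103·309/462 = 68.8896; c·n₁/n = 147·153/462 = 48.6818
Stratum 3 (High): n₁ = 203, n₀ = 257, n = 460; a·n₀/n = 164·257/460 = 91.6261; c·n₁/n = 117·203/460 = 51.6326
RR_MH = (12.9819 + 68.8896 + 91.6261) / (8.7727 + 48.6818 + 51.6326) = 173.4976 / 109.0871 = 1.59045

1.590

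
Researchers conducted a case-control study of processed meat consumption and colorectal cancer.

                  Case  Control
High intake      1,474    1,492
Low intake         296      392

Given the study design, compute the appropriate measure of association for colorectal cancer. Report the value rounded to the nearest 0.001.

Cells: a = 1474, b = 1492, c = 296, d = 392.
This is a case-control study: participants were sampled on outcome status, so risks in the source population cannot be estimated directly — relative risk is not valid here. The odds ratio is the appropriate measure.
OR = (a·d)/(b·c) = (1474 × 392) / (1492 × 296) = 577808 / 441632 = 1.30835

1.308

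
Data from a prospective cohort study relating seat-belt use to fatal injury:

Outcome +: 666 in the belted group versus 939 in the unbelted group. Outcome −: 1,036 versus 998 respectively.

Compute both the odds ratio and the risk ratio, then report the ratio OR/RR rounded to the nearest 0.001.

0.846

From the description: a = 666, b = 1036, c = 939, d = 998.
OR = (666·998)/(1036·939) = 664668/972804 = 0.68325
Risk in exposed = 666/1702 = 0.39130; risk in unexposed = 939/1937 = 0.48477; RR = 0.80720
OR/RR = 0.68325 / 0.80720 = 0.84645
The outcome is not rare, so the OR lies further from 1 than the RR.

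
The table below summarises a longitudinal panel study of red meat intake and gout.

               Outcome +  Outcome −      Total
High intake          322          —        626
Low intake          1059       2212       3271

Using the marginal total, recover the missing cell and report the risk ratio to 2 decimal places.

1.59

The missing cell is in the exposed row: 626 − 322 = 304.
So a = 322, b = 304, c = 1059, d = 2212.
RR = [a/(a+b)] / [c/(c+d)] = (322/626) / (1059/3271) = 0.51438/0.32375 = 1.58879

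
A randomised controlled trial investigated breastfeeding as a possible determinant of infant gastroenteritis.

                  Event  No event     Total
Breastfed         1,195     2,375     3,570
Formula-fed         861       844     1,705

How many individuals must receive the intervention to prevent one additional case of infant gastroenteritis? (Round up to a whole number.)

6

Risk in treated group = 1195/3570 = 0.33473; risk in control = 861/1705 = 0.50499.
Absolute risk reduction = 0.50499 − 0.33473 = 0.17025
NNT = 1 / ARR = 1 / 0.17025 = 5.874 → round up → 6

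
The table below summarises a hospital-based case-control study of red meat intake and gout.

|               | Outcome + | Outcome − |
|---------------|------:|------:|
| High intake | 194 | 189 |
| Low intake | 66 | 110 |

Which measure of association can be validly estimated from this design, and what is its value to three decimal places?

Cells: a = 194, b = 189, c = 66, d = 110.
This is a hospital-based case-control study: participants were sampled on outcome status, so risks in the source population cannot be estimated directly — relative risk is not valid here. The odds ratio is the appropriate measure.
OR = (a·d)/(b·c) = (194 × 110) / (189 × 66) = 21340 / 12474 = 1.71076

1.711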